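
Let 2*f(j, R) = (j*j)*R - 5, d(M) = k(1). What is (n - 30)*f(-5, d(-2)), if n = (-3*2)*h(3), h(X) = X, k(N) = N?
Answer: -480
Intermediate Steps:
d(M) = 1
f(j, R) = -5/2 + R*j²/2 (f(j, R) = ((j*j)*R - 5)/2 = (j²*R - 5)/2 = (R*j² - 5)/2 = (-5 + R*j²)/2 = -5/2 + R*j²/2)
n = -18 (n = -3*2*3 = -6*3 = -18)
(n - 30)*f(-5, d(-2)) = (-18 - 30)*(-5/2 + (½)*1*(-5)²) = -48*(-5/2 + (½)*1*25) = -48*(-5/2 + 25/2) = -48*10 = -480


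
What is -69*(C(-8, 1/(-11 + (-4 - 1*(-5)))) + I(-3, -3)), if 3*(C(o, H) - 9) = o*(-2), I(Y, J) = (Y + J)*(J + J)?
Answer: -3473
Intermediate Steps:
I(Y, J) = 2*J*(J + Y) (I(Y, J) = (J + Y)*(2*J) = 2*J*(J + Y))
C(o, H) = 9 - 2*o/3 (C(o, H) = 9 + (o*(-2))/3 = 9 + (-2*o)/3 = 9 - 2*o/3)
-69*(C(-8, 1/(-11 + (-4 - 1*(-5)))) + I(-3, -3)) = -69*((9 - 2/3*(-8)) + 2*(-3)*(-3 - 3)) = -69*((9 + 16/3) + 2*(-3)*(-6)) = -69*(43/3 + 36) = -69*151/3 = -3473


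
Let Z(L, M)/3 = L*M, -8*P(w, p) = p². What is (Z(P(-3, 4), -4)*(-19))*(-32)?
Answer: 14592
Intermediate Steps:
P(w, p) = -p²/8
Z(L, M) = 3*L*M (Z(L, M) = 3*(L*M) = 3*L*M)
(Z(P(-3, 4), -4)*(-19))*(-32) = ((3*(-⅛*4²)*(-4))*(-19))*(-32) = ((3*(-⅛*16)*(-4))*(-19))*(-32) = ((3*(-2)*(-4))*(-19))*(-32) = (24*(-19))*(-32) = -456*(-32) = 14592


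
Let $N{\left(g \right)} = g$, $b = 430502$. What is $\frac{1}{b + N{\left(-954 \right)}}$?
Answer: $\frac{1}{429548} \approx 2.328 \cdot 10^{-6}$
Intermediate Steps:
$\frac{1}{b + N{\left(-954 \right)}} = \frac{1}{430502 - 954} = \frac{1}{429548}$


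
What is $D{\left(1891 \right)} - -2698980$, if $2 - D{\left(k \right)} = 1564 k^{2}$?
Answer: $-5589978902$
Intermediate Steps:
$D{\left(k \right)} = 2 - 1564 k^{2}$
$D{\left(1891 \right)} - -2698980 = \left(2 - 1564 \cdot 1891^{2}\right) - -2698980 = \left(2 - 5592677884\right) + 2698980 = -5592677882 + 2698980 = -5589978902$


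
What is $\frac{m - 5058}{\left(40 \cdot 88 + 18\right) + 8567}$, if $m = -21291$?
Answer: $- \frac{8783}{4035} \approx -2.1767$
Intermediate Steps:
$\frac{m - 5058}{\left(40 \cdot 88 + 18\right) + 8567} = \frac{-21291 - 5058}{\left(40 \cdot 88 + 18\right) + 8567} = - \frac{26349}{\left(3520 + 18\right) + 8567} = - \frac{26349}{3538 + 8567} = - \frac{26349}{12105} = \left(-26349\right) \frac{1}{12105} = - \frac{8783}{4035}$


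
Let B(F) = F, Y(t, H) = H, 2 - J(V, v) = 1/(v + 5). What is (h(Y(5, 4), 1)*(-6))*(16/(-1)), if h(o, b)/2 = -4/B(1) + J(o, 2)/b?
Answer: -2880/7 ≈ -411.43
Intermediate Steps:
J(V, v) = 2 - 1/(5 + v) (J(V, v) = 2 - 1/(v + 5) = 2 - 1/(5 + v))
h(o, b) = -8 + 26/(7*b) (h(o, b) = 2*(-4/1 + ((9 + 2*2)/(5 + 2))/b) = 2*(-4*1 + ((9 + 4)/7)/b) = 2*(-4 + ((1/7)*13)/b) = 2*(-4 + 13/(7*b)) = -8 + 26/(7*b))
(h(Y(5, 4), 1)*(-6))*(16/(-1)) = ((-8 + (26/7)/1)*(-6))*(16/(-1)) = ((-8 + (26/7)*1)*(-6))*(16*(-1)) = ((-8 + 26/7)*(-6))*(-16) = -30/7*(-6)*(-16) = (180/7)*(-16) = -2880/7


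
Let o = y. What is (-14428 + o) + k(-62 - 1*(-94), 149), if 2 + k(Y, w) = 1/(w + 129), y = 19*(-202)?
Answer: -5078503/278 ≈ -18268.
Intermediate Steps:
y = -3838
o = -3838
k(Y, w) = -2 + 1/(129 + w) (k(Y, w) = -2 + 1/(w + 129) = -2 + 1/(129 + w))
(-14428 + o) + k(-62 - 1*(-94), 149) = (-14428 - 3838) + (-257 - 2*149)/(129 + 149) = -18266 + (-257 - 298)/278 = -18266 + (1/278)*(-555) = -18266 - 555/278 = -5078503/278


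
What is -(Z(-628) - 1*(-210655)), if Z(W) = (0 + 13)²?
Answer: -210824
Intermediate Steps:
Z(W) = 169 (Z(W) = 13² = 169)
-(Z(-628) - 1*(-210655)) = -(169 - 1*(-210655)) = -(169 + 210655) = -1*210824 = -210824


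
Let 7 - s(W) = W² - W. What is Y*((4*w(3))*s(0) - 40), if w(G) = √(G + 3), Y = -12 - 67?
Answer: 3160 - 2212*√6 ≈ -2258.3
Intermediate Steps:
Y = -79
s(W) = 7 + W - W² (s(W) = 7 - (W² - W) = 7 + (W - W²) = 7 + W - W²)
w(G) = √(3 + G)
Y*((4*w(3))*s(0) - 40) = -79*((4*√(3 + 3))*(7 + 0 - 1*0²) - 40) = -79*((4*√6)*(7 + 0 - 1*0) - 40) = -79*((4*√6)*(7 + 0 + 0) - 40) = -79*((4*√6)*7 - 40) = -79*(28*√6 - 40) = -79*(-40 + 28*√6) = 3160 - 2212*√6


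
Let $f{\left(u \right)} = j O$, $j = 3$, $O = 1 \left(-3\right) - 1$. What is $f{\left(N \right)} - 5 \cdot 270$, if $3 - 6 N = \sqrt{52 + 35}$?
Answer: $-1362$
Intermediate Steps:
$N = \frac{1}{2} - \frac{\sqrt{87}}{6}$ ($N = \frac{1}{2} - \frac{\sqrt{52 + 35}}{6} = \frac{1}{2} - \frac{\sqrt{87}}{6} \approx -1.0546$)
$O = -4$ ($O = -3 - 1 = -4$)
$f{\left(u \right)} = -12$ ($f{\left(u \right)} = 3 \left(-4\right) = -12$)
$f{\left(N \right)} - 5 \cdot 270 = -12 - 5 \cdot 270 = -12 - 1350 = -1362$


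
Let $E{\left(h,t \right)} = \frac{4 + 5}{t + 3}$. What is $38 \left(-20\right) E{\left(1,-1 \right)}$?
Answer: $-3420$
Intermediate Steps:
$E{\left(h,t \right)} = \frac{9}{3 + t}$
$38 \left(-20\right) E{\left(1,-1 \right)} = 38 \left(-20\right) \frac{9}{3 - 1} = - 760 \cdot \frac{9}{2} = - 760 \cdot 9 \cdot \frac{1}{2} = \left(-760\right) \frac{9}{2} = -3420$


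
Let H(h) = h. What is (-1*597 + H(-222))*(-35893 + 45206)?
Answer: -7627347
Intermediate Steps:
(-1*597 + H(-222))*(-35893 + 45206) = (-1*597 - 222)*(-35893 + 45206) = (-597 - 222)*9313 = -819*9313 = -7627347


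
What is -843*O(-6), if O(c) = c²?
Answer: -30348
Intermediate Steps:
-843*O(-6) = -843*(-6)² = -843*36 = -30348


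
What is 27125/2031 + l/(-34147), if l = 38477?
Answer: 848090588/69352557 ≈ 12.229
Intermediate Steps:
27125/2031 + l/(-34147) = 27125/2031 + 38477/(-34147) = 27125*(1/2031) + 38477*(-1/34147) = 27125/2031 - 38477/34147 = 848090588/69352557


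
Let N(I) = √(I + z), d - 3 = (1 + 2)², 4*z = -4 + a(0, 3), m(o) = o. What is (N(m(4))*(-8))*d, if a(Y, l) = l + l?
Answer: -144*√2 ≈ -203.65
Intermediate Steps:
a(Y, l) = 2*l
z = ½ (z = (-4 + 2*3)/4 = (-4 + 6)/4 = (¼)*2 = ½ ≈ 0.50000)
d = 12 (d = 3 + (1 + 2)² = 3 + 3² = 3 + 9 = 12)
N(I) = √(½ + I) (N(I) = √(I + ½) = √(½ + I))
(N(m(4))*(-8))*d = ((√(2 + 4*4)/2)*(-8))*12 = ((√(2 + 16)/2)*(-8))*12 = ((√18/2)*(-8))*12 = (((3*√2)/2)*(-8))*12 = ((3*√2/2)*(-8))*12 = -12*√2*12 = -144*√2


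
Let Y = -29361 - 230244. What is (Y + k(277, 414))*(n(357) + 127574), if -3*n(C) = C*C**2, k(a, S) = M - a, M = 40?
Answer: 3907726680594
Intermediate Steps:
Y = -259605
k(a, S) = 40 - a
n(C) = -C**3/3 (n(C) = -C*C**2/3 = -C**3/3)
(Y + k(277, 414))*(n(357) + 127574) = (-259605 + (40 - 1*277))*(-1/3*357**3 + 127574) = (-259605 + (40 - 277))*(-1/3*45499293 + 127574) = (-259605 - 237)*(-15166431 + 127574) = -259842*(-15038857) = 3907726680594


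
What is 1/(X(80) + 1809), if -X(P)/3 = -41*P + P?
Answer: 1/11409 ≈ 8.7650e-5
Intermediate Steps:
X(P) = 120*P (X(P) = -3*(-41*P + P) = -(-120)*P = 120*P)
1/(X(80) + 1809) = 1/(120*80 + 1809) = 1/(9600 + 1809) = 1/11409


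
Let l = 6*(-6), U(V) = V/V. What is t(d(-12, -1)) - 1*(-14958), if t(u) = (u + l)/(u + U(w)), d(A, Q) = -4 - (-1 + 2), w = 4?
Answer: 59873/4 ≈ 14968.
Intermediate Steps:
U(V) = 1
l = -36
d(A, Q) = -5 (d(A, Q) = -4 - 1*1 = -4 - 1 = -5)
t(u) = (-36 + u)/(1 + u) (t(u) = (u - 36)/(u + 1) = (-36 + u)/(1 + u))
t(d(-12, -1)) - 1*(-14958) = (-36 - 5)/(1 - 5) - 1*(-14958) = -41/(-4) + 14958 = -1/4*(-41) + 14958 = 41/4 + 14958 = 59873/4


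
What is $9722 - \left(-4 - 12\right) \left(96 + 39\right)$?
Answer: $11882$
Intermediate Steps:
$9722 - \left(-4 - 12\right) \left(96 + 39\right) = 9722 - \left(-4 - 12\right) 135 = 9722 - \left(-16\right) 135 = 9722 - -2160 = 9722 + 2160 = 11882$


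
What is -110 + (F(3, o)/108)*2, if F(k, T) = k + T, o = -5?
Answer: -2971/27 ≈ -110.04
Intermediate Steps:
F(k, T) = T + k
-110 + (F(3, o)/108)*2 = -110 + ((-5 + 3)/108)*2 = -110 - 2*1/108*2 = -110 - 1/54*2 = -110 - 1/27 = -2971/27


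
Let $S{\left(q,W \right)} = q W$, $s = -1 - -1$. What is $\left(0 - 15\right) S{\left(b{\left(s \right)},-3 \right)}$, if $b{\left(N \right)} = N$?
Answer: $0$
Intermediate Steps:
$s = 0$ ($s = -1 + 1 = 0$)
$S{\left(q,W \right)} = W q$
$\left(0 - 15\right) S{\left(b{\left(s \right)},-3 \right)} = \left(0 - 15\right) \left(\left(-3\right) 0\right) = \left(-15\right) 0 = 0$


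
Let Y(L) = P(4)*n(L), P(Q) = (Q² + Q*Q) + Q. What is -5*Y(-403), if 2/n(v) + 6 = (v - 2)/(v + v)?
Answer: 96720/1477 ≈ 65.484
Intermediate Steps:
P(Q) = Q + 2*Q² (P(Q) = (Q² + Q²) + Q = 2*Q² + Q = Q + 2*Q²)
n(v) = 2/(-6 + (-2 + v)/(2*v)) (n(v) = 2/(-6 + (v - 2)/(v + v)) = 2/(-6 + (-2 + v)/((2*v))) = 2/(-6 + (-2 + v)*(1/(2*v))) = 2/(-6 + (-2 + v)/(2*v)))
Y(L) = -144*L/(2 + 11*L) (Y(L) = (4*(1 + 2*4))*(-4*L/(2 + 11*L)) = (4*(1 + 8))*(-4*L/(2 + 11*L)) = (4*9)*(-4*L/(2 + 11*L)) = 36*(-4*L/(2 + 11*L)) = -144*L/(2 + 11*L))
-5*Y(-403) = -(-720)*(-403)/(2 + 11*(-403)) = -(-720)*(-403)/(2 - 4433) = -(-720)*(-403)/(-4431) = -(-720)*(-403)*(-1)/4431 = -5*(-19344/1477) = 96720/1477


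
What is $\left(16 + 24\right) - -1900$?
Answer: $1940$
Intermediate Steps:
$\left(16 + 24\right) - -1900 = 40 + 1900 = 1940$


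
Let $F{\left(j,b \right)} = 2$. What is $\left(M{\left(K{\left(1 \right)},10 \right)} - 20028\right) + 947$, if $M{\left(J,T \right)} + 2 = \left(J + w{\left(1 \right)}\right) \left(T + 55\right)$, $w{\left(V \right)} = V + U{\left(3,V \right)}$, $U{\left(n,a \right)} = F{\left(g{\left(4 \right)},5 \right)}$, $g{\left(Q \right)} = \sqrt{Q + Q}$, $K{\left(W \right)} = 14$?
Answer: $-17978$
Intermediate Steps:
$g{\left(Q \right)} = \sqrt{2} \sqrt{Q}$ ($g{\left(Q \right)} = \sqrt{2 Q} = \sqrt{2} \sqrt{Q}$)
$U{\left(n,a \right)} = 2$
$w{\left(V \right)} = 2 + V$ ($w{\left(V \right)} = V + 2 = 2 + V$)
$M{\left(J,T \right)} = -2 + \left(3 + J\right) \left(55 + T\right)$ ($M{\left(J,T \right)} = -2 + \left(J + \left(2 + 1\right)\right) \left(T + 55\right) = -2 + \left(J + 3\right) \left(55 + T\right) = -2 + \left(3 + J\right) \left(55 + T\right)$)
$\left(M{\left(K{\left(1 \right)},10 \right)} - 20028\right) + 947 = \left(\left(163 + 3 \cdot 10 + 55 \cdot 14 + 14 \cdot 10\right) - 20028\right) + 947 = \left(\left(163 + 30 + 770 + 140\right) - 20028\right) + 947 = \left(1103 - 20028\right) + 947 = -18925 + 947 = -17978$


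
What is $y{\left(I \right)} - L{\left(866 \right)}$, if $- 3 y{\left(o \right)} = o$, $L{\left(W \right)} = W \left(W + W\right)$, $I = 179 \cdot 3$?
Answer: $-1500091$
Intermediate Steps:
$I = 537$
$L{\left(W \right)} = 2 W^{2}$ ($L{\left(W \right)} = W 2 W = 2 W^{2}$)
$y{\left(o \right)} = - \frac{o}{3}$
$y{\left(I \right)} - L{\left(866 \right)} = \left(- \frac{1}{3}\right) 537 - 2 \cdot 866^{2} = -179 - 2 \cdot 749956 = -179 - 1499912 = -1500091$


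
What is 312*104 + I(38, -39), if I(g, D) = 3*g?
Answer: 32562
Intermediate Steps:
312*104 + I(38, -39) = 312*104 + 3*38 = 32448 + 114 = 32562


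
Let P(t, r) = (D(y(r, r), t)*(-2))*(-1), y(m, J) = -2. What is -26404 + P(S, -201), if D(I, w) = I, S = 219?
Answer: -26408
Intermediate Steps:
P(t, r) = -4 (P(t, r) = -2*(-2)*(-1) = 4*(-1) = -4)
-26404 + P(S, -201) = -26404 - 4 = -26408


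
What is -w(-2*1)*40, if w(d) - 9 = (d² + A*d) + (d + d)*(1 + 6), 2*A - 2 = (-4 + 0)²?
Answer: 1320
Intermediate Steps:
A = 9 (A = 1 + (-4 + 0)²/2 = 1 + (½)*(-4)² = 1 + (½)*16 = 1 + 8 = 9)
w(d) = 9 + d² + 23*d (w(d) = 9 + ((d² + 9*d) + (d + d)*(1 + 6)) = 9 + ((d² + 9*d) + (2*d)*7) = 9 + ((d² + 9*d) + 14*d) = 9 + (d² + 23*d) = 9 + d² + 23*d)
-w(-2*1)*40 = -(9 + (-2*1)² + 23*(-2*1))*40 = -(9 + (-2)² + 23*(-2))*40 = -(9 + 4 - 46)*40 = -1*(-33)*40 = 33*40 = 1320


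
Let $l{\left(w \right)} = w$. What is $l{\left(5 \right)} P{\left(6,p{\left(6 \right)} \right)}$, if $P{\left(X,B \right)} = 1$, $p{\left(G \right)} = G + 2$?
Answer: $5$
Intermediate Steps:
$p{\left(G \right)} = 2 + G$
$l{\left(5 \right)} P{\left(6,p{\left(6 \right)} \right)} = 5 \cdot 1 = 5$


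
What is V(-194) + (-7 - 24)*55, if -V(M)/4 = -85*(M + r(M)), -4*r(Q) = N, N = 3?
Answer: -67920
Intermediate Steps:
r(Q) = -¾ (r(Q) = -¼*3 = -¾)
V(M) = -255 + 340*M (V(M) = -(-340)*(M - ¾) = -(-340)*(-¾ + M) = -4*(255/4 - 85*M) = -255 + 340*M)
V(-194) + (-7 - 24)*55 = (-255 + 340*(-194)) + (-7 - 24)*55 = (-255 - 65960) - 31*55 = -66215 - 1705 = -67920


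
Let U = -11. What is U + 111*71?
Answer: 7870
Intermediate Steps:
U + 111*71 = -11 + 111*71 = -11 + 7881 = 7870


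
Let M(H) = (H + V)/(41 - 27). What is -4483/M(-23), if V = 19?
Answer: 31381/2 ≈ 15691.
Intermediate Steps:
M(H) = 19/14 + H/14 (M(H) = (H + 19)/(41 - 27) = (19 + H)/14 = (19 + H)*(1/14) = 19/14 + H/14)
-4483/M(-23) = -4483/(19/14 + (1/14)*(-23)) = -4483/(19/14 - 23/14) = -4483/(-2/7) = -4483*(-7/2) = 31381/2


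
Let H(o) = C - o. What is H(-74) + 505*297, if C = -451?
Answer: 149608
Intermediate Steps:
H(o) = -451 - o
H(-74) + 505*297 = (-451 - 1*(-74)) + 505*297 = (-451 + 74) + 149985 = -377 + 149985 = 149608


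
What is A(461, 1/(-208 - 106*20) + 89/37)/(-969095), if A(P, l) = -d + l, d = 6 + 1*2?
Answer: 1299997/225178914200 ≈ 5.7732e-6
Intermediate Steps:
d = 8 (d = 6 + 2 = 8)
A(P, l) = -8 + l (A(P, l) = -1*8 + l = -8 + l)
A(461, 1/(-208 - 106*20) + 89/37)/(-969095) = (-8 + (1/(-208 - 106*20) + 89/37))/(-969095) = (-8 + ((1/20)/(-314) + 89*(1/37)))*(-1/969095) = (-8 + (-1/314*1/20 + 89/37))*(-1/969095) = (-8 + (-1/6280 + 89/37))*(-1/969095) = (-8 + 558883/232360)*(-1/969095) = -1299997/232360*(-1/969095) = 1299997/225178914200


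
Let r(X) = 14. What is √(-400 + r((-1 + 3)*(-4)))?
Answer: I*√386 ≈ 19.647*I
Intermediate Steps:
√(-400 + r((-1 + 3)*(-4))) = √(-400 + 14) = √(-386) = I*√386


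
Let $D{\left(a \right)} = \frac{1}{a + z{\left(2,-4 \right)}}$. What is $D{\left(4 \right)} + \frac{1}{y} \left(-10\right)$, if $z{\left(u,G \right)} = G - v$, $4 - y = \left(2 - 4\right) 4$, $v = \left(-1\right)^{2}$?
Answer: $- \frac{11}{6} \approx -1.8333$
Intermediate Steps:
$v = 1$
$y = 12$ ($y = 4 - \left(2 - 4\right) 4 = 4 - \left(-2\right) 4 = 4 - -8 = 4 + 8 = 12$)
$z{\left(u,G \right)} = -1 + G$ ($z{\left(u,G \right)} = G - 1 = -1 + G$)
$D{\left(a \right)} = \frac{1}{-5 + a}$ ($D{\left(a \right)} = \frac{1}{a - 5} = \frac{1}{-5 + a}$)
$D{\left(4 \right)} + \frac{1}{y} \left(-10\right) = \frac{1}{-5 + 4} + \frac{1}{12} \left(-10\right) = \frac{1}{-1} + \frac{1}{12} \left(-10\right) = -1 - \frac{5}{6} = - \frac{11}{6}$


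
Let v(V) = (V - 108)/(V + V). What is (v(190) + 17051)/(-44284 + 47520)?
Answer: 3239731/614840 ≈ 5.2692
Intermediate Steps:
v(V) = (-108 + V)/(2*V) (v(V) = (-108 + V)/((2*V)) = (-108 + V)*(1/(2*V)) = (-108 + V)/(2*V))
(v(190) + 17051)/(-44284 + 47520) = ((1/2)*(-108 + 190)/190 + 17051)/(-44284 + 47520) = ((1/2)*(1/190)*82 + 17051)/3236 = (41/190 + 17051)*(1/3236) = (3239731/190)*(1/3236) = 3239731/614840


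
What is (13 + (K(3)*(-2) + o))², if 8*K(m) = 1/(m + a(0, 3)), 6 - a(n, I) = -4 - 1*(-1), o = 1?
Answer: 450241/2304 ≈ 195.42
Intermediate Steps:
a(n, I) = 9 (a(n, I) = 6 - (-4 - 1*(-1)) = 6 - (-4 + 1) = 6 - 1*(-3) = 6 + 3 = 9)
K(m) = 1/(8*(9 + m)) (K(m) = 1/(8*(m + 9)) = 1/(8*(9 + m)))
(13 + (K(3)*(-2) + o))² = (13 + ((1/(8*(9 + 3)))*(-2) + 1))² = (13 + (((⅛)/12)*(-2) + 1))² = (13 + (((⅛)*(1/12))*(-2) + 1))² = (13 + ((1/96)*(-2) + 1))² = (13 + (-1/48 + 1))² = (13 + 47/48)² = (671/48)² = 450241/2304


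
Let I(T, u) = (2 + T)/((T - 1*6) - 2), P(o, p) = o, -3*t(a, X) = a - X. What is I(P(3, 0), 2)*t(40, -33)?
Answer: 73/3 ≈ 24.333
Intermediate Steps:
t(a, X) = -a/3 + X/3 (t(a, X) = -(a - X)/3 = -a/3 + X/3)
I(T, u) = (2 + T)/(-8 + T) (I(T, u) = (2 + T)/((T - 6) - 2) = (2 + T)/((-6 + T) - 2) = (2 + T)/(-8 + T))
I(P(3, 0), 2)*t(40, -33) = ((2 + 3)/(-8 + 3))*(-⅓*40 + (⅓)*(-33)) = (5/(-5))*(-40/3 - 11) = -⅕*5*(-73/3) = -1*(-73/3) = 73/3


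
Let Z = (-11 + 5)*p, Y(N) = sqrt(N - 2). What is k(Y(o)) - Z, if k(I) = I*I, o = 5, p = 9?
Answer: 57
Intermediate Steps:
Y(N) = sqrt(-2 + N)
k(I) = I**2
Z = -54 (Z = (-11 + 5)*9 = -6*9 = -54)
k(Y(o)) - Z = (sqrt(-2 + 5))**2 - 1*(-54) = (sqrt(3))**2 + 54 = 3 + 54 = 57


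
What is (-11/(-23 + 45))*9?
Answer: -9/2 ≈ -4.5000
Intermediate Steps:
(-11/(-23 + 45))*9 = (-11/22)*9 = ((1/22)*(-11))*9 = -½*9 = -9/2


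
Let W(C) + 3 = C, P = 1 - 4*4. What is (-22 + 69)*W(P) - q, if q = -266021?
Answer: 265175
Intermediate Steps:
P = -15 (P = 1 - 16 = -15)
W(C) = -3 + C
(-22 + 69)*W(P) - q = (-22 + 69)*(-3 - 15) - 1*(-266021) = 47*(-18) + 266021 = -846 + 266021 = 265175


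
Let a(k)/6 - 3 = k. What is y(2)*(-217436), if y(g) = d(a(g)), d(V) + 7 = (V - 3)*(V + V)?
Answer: -350724268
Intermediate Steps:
a(k) = 18 + 6*k
d(V) = -7 + 2*V*(-3 + V) (d(V) = -7 + (V - 3)*(V + V) = -7 + (-3 + V)*(2*V) = -7 + 2*V*(-3 + V))
y(g) = -115 - 36*g + 2*(18 + 6*g)² (y(g) = -7 - 6*(18 + 6*g) + 2*(18 + 6*g)² = -7 + (-108 - 36*g) + 2*(18 + 6*g)² = -115 - 36*g + 2*(18 + 6*g)²)
y(2)*(-217436) = (533 + 72*2² + 396*2)*(-217436) = (533 + 72*4 + 792)*(-217436) = (533 + 288 + 792)*(-217436) = 1613*(-217436) = -350724268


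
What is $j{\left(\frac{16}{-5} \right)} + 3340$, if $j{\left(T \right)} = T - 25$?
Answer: $\frac{16559}{5} \approx 3311.8$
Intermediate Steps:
$j{\left(T \right)} = -25 + T$
$j{\left(\frac{16}{-5} \right)} + 3340 = \left(-25 + \frac{16}{-5}\right) + 3340 = \left(-25 + 16 \left(- \frac{1}{5}\right)\right) + 3340 = \left(-25 - \frac{16}{5}\right) + 3340 = - \frac{141}{5} + 3340 = \frac{16559}{5}$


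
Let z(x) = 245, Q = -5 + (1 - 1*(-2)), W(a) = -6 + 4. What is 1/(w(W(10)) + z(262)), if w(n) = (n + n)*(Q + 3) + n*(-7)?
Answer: 1/255 ≈ 0.0039216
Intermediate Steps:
W(a) = -2
Q = -2 (Q = -5 + (1 + 2) = -5 + 3 = -2)
w(n) = -5*n (w(n) = (n + n)*(-2 + 3) + n*(-7) = (2*n)*1 - 7*n = 2*n - 7*n = -5*n)
1/(w(W(10)) + z(262)) = 1/(-5*(-2) + 245) = 1/(10 + 245) = 1/255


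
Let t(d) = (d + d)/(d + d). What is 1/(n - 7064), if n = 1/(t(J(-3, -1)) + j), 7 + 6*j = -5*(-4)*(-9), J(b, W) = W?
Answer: -181/1278590 ≈ -0.00014156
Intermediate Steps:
t(d) = 1 (t(d) = (2*d)/((2*d)) = (2*d)*(1/(2*d)) = 1)
j = -187/6 (j = -7/6 + (-5*(-4)*(-9))/6 = -7/6 + (20*(-9))/6 = -7/6 + (⅙)*(-180) = -7/6 - 30 = -187/6 ≈ -31.167)
n = -6/181 (n = 1/(1 - 187/6) = 1/(-181/6) = -6/181 ≈ -0.033149)
1/(n - 7064) = 1/(-6/181 - 7064) = 1/(-1278590/181) = -181/1278590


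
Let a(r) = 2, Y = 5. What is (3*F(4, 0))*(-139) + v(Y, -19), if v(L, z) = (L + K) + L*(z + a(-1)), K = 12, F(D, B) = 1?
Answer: -485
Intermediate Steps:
v(L, z) = 12 + L + L*(2 + z) (v(L, z) = (L + 12) + L*(z + 2) = (12 + L) + L*(2 + z) = 12 + L + L*(2 + z))
(3*F(4, 0))*(-139) + v(Y, -19) = (3*1)*(-139) + (12 + 3*5 + 5*(-19)) = 3*(-139) + (12 + 15 - 95) = -417 - 68 = -485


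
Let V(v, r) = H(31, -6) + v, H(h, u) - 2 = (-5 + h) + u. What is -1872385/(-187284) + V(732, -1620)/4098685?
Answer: 7674457525861/767618121540 ≈ 9.9978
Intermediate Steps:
H(h, u) = -3 + h + u (H(h, u) = 2 + ((-5 + h) + u) = 2 + (-5 + h + u) = -3 + h + u)
V(v, r) = 22 + v (V(v, r) = (-3 + 31 - 6) + v = 22 + v)
-1872385/(-187284) + V(732, -1620)/4098685 = -1872385/(-187284) + (22 + 732)/4098685 = -1872385*(-1/187284) + 754*(1/4098685) = 1872385/187284 + 754/4098685 = 7674457525861/767618121540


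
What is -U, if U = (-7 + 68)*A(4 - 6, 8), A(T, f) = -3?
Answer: 183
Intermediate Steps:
U = -183 (U = (-7 + 68)*(-3) = 61*(-3) = -183)
-U = -1*(-183) = 183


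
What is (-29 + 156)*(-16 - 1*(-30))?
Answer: 1778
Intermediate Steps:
(-29 + 156)*(-16 - 1*(-30)) = 127*(-16 + 30) = 127*14 = 1778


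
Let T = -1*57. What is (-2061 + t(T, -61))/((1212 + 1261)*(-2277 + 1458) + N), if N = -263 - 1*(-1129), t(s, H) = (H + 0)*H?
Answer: -1660/2024521 ≈ -0.00081995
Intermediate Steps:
T = -57
t(s, H) = H² (t(s, H) = H*H = H²)
N = 866 (N = -263 + 1129 = 866)
(-2061 + t(T, -61))/((1212 + 1261)*(-2277 + 1458) + N) = (-2061 + (-61)²)/((1212 + 1261)*(-2277 + 1458) + 866) = (-2061 + 3721)/(2473*(-819) + 866) = 1660/(-2025387 + 866) = 1660/(-2024521) = 1660*(-1/2024521) = -1660/2024521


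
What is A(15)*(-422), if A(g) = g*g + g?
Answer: -101280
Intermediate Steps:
A(g) = g + g² (A(g) = g² + g = g + g²)
A(15)*(-422) = (15*(1 + 15))*(-422) = (15*16)*(-422) = 240*(-422) = -101280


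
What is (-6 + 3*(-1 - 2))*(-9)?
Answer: 135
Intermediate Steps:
(-6 + 3*(-1 - 2))*(-9) = (-6 + 3*(-3))*(-9) = (-6 - 9)*(-9) = -15*(-9) = 135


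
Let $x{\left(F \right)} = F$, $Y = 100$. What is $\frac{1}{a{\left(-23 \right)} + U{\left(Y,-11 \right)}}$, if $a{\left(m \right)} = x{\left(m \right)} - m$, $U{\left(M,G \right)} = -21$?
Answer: $- \frac{1}{21} \approx -0.047619$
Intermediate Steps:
$a{\left(m \right)} = 0$ ($a{\left(m \right)} = m - m = 0$)
$\frac{1}{a{\left(-23 \right)} + U{\left(Y,-11 \right)}} = \frac{1}{0 - 21} = \frac{1}{-21} = - \frac{1}{21}$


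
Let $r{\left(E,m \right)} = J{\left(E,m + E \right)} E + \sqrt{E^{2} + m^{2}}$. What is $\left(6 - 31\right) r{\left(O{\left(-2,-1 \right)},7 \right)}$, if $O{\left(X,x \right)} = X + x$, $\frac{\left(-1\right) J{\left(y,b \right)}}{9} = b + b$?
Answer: $-5400 - 25 \sqrt{58} \approx -5590.4$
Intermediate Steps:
$J{\left(y,b \right)} = - 18 b$ ($J{\left(y,b \right)} = - 9 \left(b + b\right) = - 9 \cdot 2 b = - 18 b$)
$r{\left(E,m \right)} = \sqrt{E^{2} + m^{2}} + E \left(- 18 E - 18 m\right)$ ($r{\left(E,m \right)} = - 18 \left(m + E\right) E + \sqrt{E^{2} + m^{2}} = - 18 \left(E + m\right) E + \sqrt{E^{2} + m^{2}} = \left(- 18 E - 18 m\right) E + \sqrt{E^{2} + m^{2}} = E \left(- 18 E - 18 m\right) + \sqrt{E^{2} + m^{2}} = \sqrt{E^{2} + m^{2}} + E \left(- 18 E - 18 m\right)$)
$\left(6 - 31\right) r{\left(O{\left(-2,-1 \right)},7 \right)} = \left(6 - 31\right) \left(\sqrt{\left(-2 - 1\right)^{2} + 7^{2}} - 18 \left(-2 - 1\right) \left(\left(-2 - 1\right) + 7\right)\right) = - 25 \left(\sqrt{\left(-3\right)^{2} + 49} - - 54 \left(-3 + 7\right)\right) = - 25 \left(\sqrt{9 + 49} - \left(-54\right) 4\right) = - 25 \left(\sqrt{58} + 216\right) = - 25 \left(216 + \sqrt{58}\right) = -5400 - 25 \sqrt{58}$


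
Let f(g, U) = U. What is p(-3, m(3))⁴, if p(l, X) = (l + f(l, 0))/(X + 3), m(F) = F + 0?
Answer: 1/16 ≈ 0.062500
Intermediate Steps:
m(F) = F
p(l, X) = l/(3 + X) (p(l, X) = (l + 0)/(X + 3) = l/(3 + X))
p(-3, m(3))⁴ = (-3/(3 + 3))⁴ = (-3/6)⁴ = (-3*⅙)⁴ = (-½)⁴ = 1/16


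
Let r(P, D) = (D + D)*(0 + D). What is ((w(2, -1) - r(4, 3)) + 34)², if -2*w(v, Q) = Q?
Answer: 1089/4 ≈ 272.25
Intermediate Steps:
r(P, D) = 2*D² (r(P, D) = (2*D)*D = 2*D²)
w(v, Q) = -Q/2
((w(2, -1) - r(4, 3)) + 34)² = ((-½*(-1) - 2*3²) + 34)² = ((½ - 2*9) + 34)² = ((½ - 1*18) + 34)² = ((½ - 18) + 34)² = (-35/2 + 34)² = (33/2)² = 1089/4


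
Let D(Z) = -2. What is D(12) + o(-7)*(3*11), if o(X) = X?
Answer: -233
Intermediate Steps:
D(12) + o(-7)*(3*11) = -2 - 21*11 = -2 - 7*33 = -2 - 231 = -233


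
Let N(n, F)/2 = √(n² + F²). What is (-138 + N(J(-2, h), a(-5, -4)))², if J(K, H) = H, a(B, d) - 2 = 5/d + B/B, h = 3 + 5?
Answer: (276 - √1073)²/4 ≈ 14792.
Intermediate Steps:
h = 8
a(B, d) = 3 + 5/d (a(B, d) = 2 + (5/d + B/B) = 2 + (5/d + 1) = 2 + (1 + 5/d) = 3 + 5/d)
N(n, F) = 2*√(F² + n²) (N(n, F) = 2*√(n² + F²) = 2*√(F² + n²))
(-138 + N(J(-2, h), a(-5, -4)))² = (-138 + 2*√((3 + 5/(-4))² + 8²))² = (-138 + 2*√((3 + 5*(-¼))² + 64))² = (-138 + 2*√((3 - 5/4)² + 64))² = (-138 + 2*√((7/4)² + 64))² = (-138 + 2*√(49/16 + 64))² = (-138 + 2*√(1073/16))² = (-138 + 2*(√1073/4))² = (-138 + √1073/2)²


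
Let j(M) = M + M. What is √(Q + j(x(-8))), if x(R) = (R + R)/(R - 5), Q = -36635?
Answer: I*√6190899/13 ≈ 191.4*I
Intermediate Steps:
x(R) = 2*R/(-5 + R) (x(R) = (2*R)/(-5 + R) = 2*R/(-5 + R))
j(M) = 2*M
√(Q + j(x(-8))) = √(-36635 + 2*(2*(-8)/(-5 - 8))) = √(-36635 + 2*(2*(-8)/(-13))) = √(-36635 + 2*(2*(-8)*(-1/13))) = √(-36635 + 2*(16/13)) = √(-36635 + 32/13) = √(-476223/13) = I*√6190899/13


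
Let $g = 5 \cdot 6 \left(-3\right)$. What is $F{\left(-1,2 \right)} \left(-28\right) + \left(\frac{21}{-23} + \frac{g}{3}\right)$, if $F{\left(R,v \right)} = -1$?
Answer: $- \frac{67}{23} \approx -2.913$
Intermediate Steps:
$g = -90$ ($g = 30 \left(-3\right) = -90$)
$F{\left(-1,2 \right)} \left(-28\right) + \left(\frac{21}{-23} + \frac{g}{3}\right) = \left(-1\right) \left(-28\right) + \left(\frac{21}{-23} - \frac{90}{3}\right) = 28 + \left(21 \left(- \frac{1}{23}\right) - 30\right) = 28 - \frac{711}{23} = - \frac{67}{23}$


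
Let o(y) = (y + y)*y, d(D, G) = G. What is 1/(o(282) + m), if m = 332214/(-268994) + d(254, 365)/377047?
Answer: 4610153669/733230031560328 ≈ 6.2875e-6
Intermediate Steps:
o(y) = 2*y² (o(y) = (2*y)*y = 2*y²)
m = -5689186784/4610153669 (m = 332214/(-268994) + 365/377047 = 332214*(-1/268994) + 365*(1/377047) = -166107/134497 + 365/377047 = -5689186784/4610153669 ≈ -1.2341)
1/(o(282) + m) = 1/(2*282² - 5689186784/4610153669) = 1/(2*79524 - 5689186784/4610153669) = 1/(159048 - 5689186784/4610153669) = 1/(733230031560328/4610153669) = 4610153669/733230031560328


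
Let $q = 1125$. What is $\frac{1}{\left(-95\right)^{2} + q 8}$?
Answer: $\frac{1}{18025} \approx 5.5478 \cdot 10^{-5}$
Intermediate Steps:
$\frac{1}{\left(-95\right)^{2} + q 8} = \frac{1}{\left(-95\right)^{2} + 1125 \cdot 8} = \frac{1}{9025 + 9000} = \frac{1}{18025}$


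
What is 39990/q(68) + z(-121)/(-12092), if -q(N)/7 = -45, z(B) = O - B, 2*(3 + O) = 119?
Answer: 64467089/507864 ≈ 126.94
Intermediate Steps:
O = 113/2 (O = -3 + (½)*119 = -3 + 119/2 = 113/2 ≈ 56.500)
z(B) = 113/2 - B
q(N) = 315 (q(N) = -7*(-45) = 315)
39990/q(68) + z(-121)/(-12092) = 39990/315 + (113/2 - 1*(-121))/(-12092) = 39990*(1/315) + (113/2 + 121)*(-1/12092) = 2666/21 + (355/2)*(-1/12092) = 2666/21 - 355/24184 = 64467089/507864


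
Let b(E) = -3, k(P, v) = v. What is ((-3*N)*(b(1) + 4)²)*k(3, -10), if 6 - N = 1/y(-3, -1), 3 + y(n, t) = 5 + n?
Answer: 210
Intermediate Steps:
y(n, t) = 2 + n (y(n, t) = -3 + (5 + n) = 2 + n)
N = 7 (N = 6 - 1/(2 - 3) = 6 - 1/(-1) = 6 - 1*(-1) = 6 + 1 = 7)
((-3*N)*(b(1) + 4)²)*k(3, -10) = ((-3*7)*(-3 + 4)²)*(-10) = -21*1²*(-10) = -21*1*(-10) = -21*(-10) = 210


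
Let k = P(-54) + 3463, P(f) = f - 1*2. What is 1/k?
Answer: 1/3407 ≈ 0.00029351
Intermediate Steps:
P(f) = -2 + f (P(f) = f - 2 = -2 + f)
k = 3407 (k = (-2 - 54) + 3463 = -56 + 3463 = 3407)
1/k = 1/3407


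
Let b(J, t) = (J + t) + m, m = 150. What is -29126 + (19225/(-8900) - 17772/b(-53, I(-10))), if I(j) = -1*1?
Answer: -20871059/712 ≈ -29313.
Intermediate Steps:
I(j) = -1
b(J, t) = 150 + J + t (b(J, t) = (J + t) + 150 = 150 + J + t)
-29126 + (19225/(-8900) - 17772/b(-53, I(-10))) = -29126 + (19225/(-8900) - 17772/(150 - 53 - 1)) = -29126 + (19225*(-1/8900) - 17772/96) = -29126 + (-769/356 - 17772*1/96) = -29126 + (-769/356 - 1481/8) = -29126 - 133347/712 = -20871059/712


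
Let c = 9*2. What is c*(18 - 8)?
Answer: 180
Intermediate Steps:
c = 18
c*(18 - 8) = 18*(18 - 8) = 18*10 = 180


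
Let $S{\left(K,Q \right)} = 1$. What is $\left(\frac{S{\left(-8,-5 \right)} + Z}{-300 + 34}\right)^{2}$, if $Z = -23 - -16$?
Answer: $\frac{9}{17689} \approx 0.00050879$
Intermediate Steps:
$Z = -7$ ($Z = -23 + 16 = -7$)
$\left(\frac{S{\left(-8,-5 \right)} + Z}{-300 + 34}\right)^{2} = \left(\frac{1 - 7}{-300 + 34}\right)^{2} = \left(- \frac{6}{-266}\right)^{2} = \left(\left(-6\right) \left(- \frac{1}{266}\right)\right)^{2} = \left(\frac{3}{133}\right)^{2} = \frac{9}{17689}$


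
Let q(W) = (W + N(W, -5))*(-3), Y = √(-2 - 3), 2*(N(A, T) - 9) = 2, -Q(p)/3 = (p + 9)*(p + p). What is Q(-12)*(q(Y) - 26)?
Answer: 12096 + 648*I*√5 ≈ 12096.0 + 1449.0*I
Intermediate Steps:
Q(p) = -6*p*(9 + p) (Q(p) = -3*(p + 9)*(p + p) = -3*(9 + p)*2*p = -6*p*(9 + p))
N(A, T) = 10 (N(A, T) = 9 + (½)*2 = 9 + 1 = 10)
Y = I*√5 (Y = √(-5) = I*√5 ≈ 2.2361*I)
q(W) = -30 - 3*W (q(W) = (W + 10)*(-3) = (10 + W)*(-3) = -30 - 3*W)
Q(-12)*(q(Y) - 26) = (-6*(-12)*(9 - 12))*((-30 - 3*I*√5) - 26) = (-6*(-12)*(-3))*((-30 - 3*I*√5) - 26) = -216*(-56 - 3*I*√5) = 12096 + 648*I*√5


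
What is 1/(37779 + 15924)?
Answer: 1/53703 ≈ 1.8621e-5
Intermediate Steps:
1/(37779 + 15924) = 1/53703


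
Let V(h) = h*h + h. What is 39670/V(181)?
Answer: 19835/16471 ≈ 1.2042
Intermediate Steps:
V(h) = h + h² (V(h) = h² + h = h + h²)
39670/V(181) = 39670/((181*(1 + 181))) = 39670/((181*182)) = 39670/32942 = 39670*(1/32942) = 19835/16471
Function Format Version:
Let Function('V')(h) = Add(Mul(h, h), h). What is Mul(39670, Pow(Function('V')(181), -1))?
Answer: Rational(19835, 16471) ≈ 1.2042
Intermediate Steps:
Function('V')(h) = Add(h, Pow(h, 2)) (Function('V')(h) = Add(Pow(h, 2), h) = Add(h, Pow(h, 2)))
Mul(39670, Pow(Function('V')(181), -1)) = Mul(39670, Pow(Mul(181, Add(1, 181)), -1)) = Mul(39670, Pow(Mul(181, 182), -1)) = Mul(39670, Pow(32942, -1)) = Mul(39670, Rational(1, 32942)) = Rational(19835, 16471)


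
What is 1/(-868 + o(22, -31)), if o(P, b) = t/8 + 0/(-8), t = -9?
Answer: -8/6953 ≈ -0.0011506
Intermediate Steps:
o(P, b) = -9/8 (o(P, b) = -9/8 + 0/(-8) = -9*⅛ + 0*(-⅛) = -9/8 + 0 = -9/8)
1/(-868 + o(22, -31)) = 1/(-868 - 9/8) = 1/(-6953/8) = -8/6953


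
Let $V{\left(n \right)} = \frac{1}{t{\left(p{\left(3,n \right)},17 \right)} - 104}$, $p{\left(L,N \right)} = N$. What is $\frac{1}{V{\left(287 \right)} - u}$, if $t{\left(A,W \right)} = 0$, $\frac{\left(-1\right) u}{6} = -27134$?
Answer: $- \frac{104}{16931617} \approx -6.1424 \cdot 10^{-6}$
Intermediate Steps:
$u = 162804$ ($u = \left(-6\right) \left(-27134\right) = 162804$)
$V{\left(n \right)} = - \frac{1}{104}$ ($V{\left(n \right)} = \frac{1}{0 - 104} = \frac{1}{-104} = - \frac{1}{104}$)
$\frac{1}{V{\left(287 \right)} - u} = \frac{1}{- \frac{1}{104} - 162804} = \frac{1}{- \frac{16931617}{104}} = - \frac{104}{16931617}$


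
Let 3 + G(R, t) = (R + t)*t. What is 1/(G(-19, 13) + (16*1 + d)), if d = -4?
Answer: -1/69 ≈ -0.014493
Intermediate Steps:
G(R, t) = -3 + t*(R + t) (G(R, t) = -3 + (R + t)*t = -3 + t*(R + t))
1/(G(-19, 13) + (16*1 + d)) = 1/((-3 + 13² - 19*13) + (16*1 - 4)) = 1/((-3 + 169 - 247) + (16 - 4)) = 1/(-81 + 12) = 1/(-69) = -1/69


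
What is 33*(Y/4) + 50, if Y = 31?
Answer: 1223/4 ≈ 305.75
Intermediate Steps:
33*(Y/4) + 50 = 33*(31/4) + 50 = 1023/4 + 50 = 1223/4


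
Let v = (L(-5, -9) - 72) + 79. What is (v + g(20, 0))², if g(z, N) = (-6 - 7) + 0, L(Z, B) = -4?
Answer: 100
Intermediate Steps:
g(z, N) = -13 (g(z, N) = -13 + 0 = -13)
v = 3 (v = (-4 - 72) + 79 = -76 + 79 = 3)
(v + g(20, 0))² = (3 - 13)² = (-10)² = 100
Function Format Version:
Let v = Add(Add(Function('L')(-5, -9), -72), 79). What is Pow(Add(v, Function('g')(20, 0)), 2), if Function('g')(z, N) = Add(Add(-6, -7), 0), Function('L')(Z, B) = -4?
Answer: 100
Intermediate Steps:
Function('g')(z, N) = -13 (Function('g')(z, N) = Add(-13, 0) = -13)
v = 3 (v = Add(Add(-4, -72), 79) = Add(-76, 79) = 3)
Pow(Add(v, Function('g')(20, 0)), 2) = Pow(Add(3, -13), 2) = Pow(-10, 2) = 100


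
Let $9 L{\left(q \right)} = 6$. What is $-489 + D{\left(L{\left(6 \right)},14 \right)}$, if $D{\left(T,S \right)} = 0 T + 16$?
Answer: $-473$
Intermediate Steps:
$L{\left(q \right)} = \frac{2}{3}$ ($L{\left(q \right)} = \frac{1}{9} \cdot 6 = \frac{2}{3}$)
$D{\left(T,S \right)} = 16$ ($D{\left(T,S \right)} = 0 + 16 = 16$)
$-489 + D{\left(L{\left(6 \right)},14 \right)} = -489 + 16 = -473$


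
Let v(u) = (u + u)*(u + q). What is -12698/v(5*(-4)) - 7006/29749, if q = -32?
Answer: -196162641/30938960 ≈ -6.3403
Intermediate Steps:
v(u) = 2*u*(-32 + u) (v(u) = (u + u)*(u - 32) = (2*u)*(-32 + u) = 2*u*(-32 + u))
-12698/v(5*(-4)) - 7006/29749 = -12698*(-1/(40*(-32 + 5*(-4)))) - 7006/29749 = -12698*(-1/(40*(-32 - 20))) - 7006*1/29749 = -12698/(2*(-20)*(-52)) - 7006/29749 = -12698/2080 - 7006/29749 = -12698*1/2080 - 7006/29749 = -6349/1040 - 7006/29749 = -196162641/30938960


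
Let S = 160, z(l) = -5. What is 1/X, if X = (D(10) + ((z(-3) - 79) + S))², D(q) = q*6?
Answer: 1/18496 ≈ 5.4066e-5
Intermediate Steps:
D(q) = 6*q
X = 18496 (X = (6*10 + ((-5 - 79) + 160))² = (60 + (-84 + 160))² = (60 + 76)² = 136² = 18496)
1/X = 1/18496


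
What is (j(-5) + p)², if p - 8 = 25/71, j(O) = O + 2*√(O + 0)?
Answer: -44176/5041 + 952*I*√5/71 ≈ -8.7633 + 29.982*I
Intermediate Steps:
j(O) = O + 2*√O
p = 593/71 (p = 8 + 25/71 = 593/71 ≈ 8.3521)
(j(-5) + p)² = ((-5 + 2*√(-5)) + 593/71)² = ((-5 + 2*(I*√5)) + 593/71)² = ((-5 + 2*I*√5) + 593/71)² = (238/71 + 2*I*√5)²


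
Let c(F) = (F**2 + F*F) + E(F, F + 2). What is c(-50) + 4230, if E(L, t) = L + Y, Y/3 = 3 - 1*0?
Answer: 9189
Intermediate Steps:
Y = 9 (Y = 3*(3 - 1*0) = 3*(3 + 0) = 3*3 = 9)
E(L, t) = 9 + L (E(L, t) = L + 9 = 9 + L)
c(F) = 9 + F + 2*F**2 (c(F) = (F**2 + F*F) + (9 + F) = (F**2 + F**2) + (9 + F) = 2*F**2 + (9 + F) = 9 + F + 2*F**2)
c(-50) + 4230 = (9 - 50 + 2*(-50)**2) + 4230 = (9 - 50 + 2*2500) + 4230 = (9 - 50 + 5000) + 4230 = 4959 + 4230 = 9189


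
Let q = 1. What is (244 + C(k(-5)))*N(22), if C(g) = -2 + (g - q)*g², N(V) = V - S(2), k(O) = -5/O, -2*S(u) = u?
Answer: 5566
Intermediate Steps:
S(u) = -u/2
N(V) = 1 + V (N(V) = V - (-1)*2/2 = V - 1*(-1) = V + 1 = 1 + V)
C(g) = -2 + g²*(-1 + g) (C(g) = -2 + (g - 1*1)*g² = -2 + (g - 1)*g² = -2 + (-1 + g)*g² = -2 + g²*(-1 + g))
(244 + C(k(-5)))*N(22) = (244 + (-2 + (-5/(-5))³ - (-5/(-5))²))*(1 + 22) = (244 + (-2 + (-5*(-⅕))³ - (-5*(-⅕))²))*23 = (244 + (-2 + 1³ - 1*1²))*23 = (244 + (-2 + 1 - 1*1))*23 = (244 + (-2 + 1 - 1))*23 = (244 - 2)*23 = 242*23 = 5566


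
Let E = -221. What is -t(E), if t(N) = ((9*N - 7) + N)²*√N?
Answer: -4915089*I*√221 ≈ -7.3068e+7*I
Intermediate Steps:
t(N) = √N*(-7 + 10*N)² (t(N) = ((-7 + 9*N) + N)²*√N = (-7 + 10*N)²*√N = √N*(-7 + 10*N)²)
-t(E) = -√(-221)*(-7 + 10*(-221))² = -I*√221*(-7 - 2210)² = -I*√221*(-2217)² = -I*√221*4915089 = -4915089*I*√221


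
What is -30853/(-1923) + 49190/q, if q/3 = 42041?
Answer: 442873921/26948281 ≈ 16.434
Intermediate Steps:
q = 126123 (q = 3*42041 = 126123)
-30853/(-1923) + 49190/q = -30853/(-1923) + 49190/126123 = -30853*(-1/1923) + 49190*(1/126123) = 30853/1923 + 49190/126123 = 442873921/26948281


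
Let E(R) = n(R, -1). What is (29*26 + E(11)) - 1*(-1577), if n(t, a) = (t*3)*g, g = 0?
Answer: 2331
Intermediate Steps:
n(t, a) = 0 (n(t, a) = (t*3)*0 = (3*t)*0 = 0)
E(R) = 0
(29*26 + E(11)) - 1*(-1577) = (29*26 + 0) - 1*(-1577) = (754 + 0) + 1577 = 754 + 1577 = 2331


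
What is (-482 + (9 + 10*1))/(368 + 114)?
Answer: -463/482 ≈ -0.96058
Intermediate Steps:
(-482 + (9 + 10*1))/(368 + 114) = (-482 + (9 + 10))/482 = (-482 + 19)*(1/482) = -463*1/482 = -463/482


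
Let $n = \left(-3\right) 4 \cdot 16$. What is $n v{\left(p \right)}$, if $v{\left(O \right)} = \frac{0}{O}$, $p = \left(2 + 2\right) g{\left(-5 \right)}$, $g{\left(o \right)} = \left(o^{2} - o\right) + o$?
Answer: $0$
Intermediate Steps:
$g{\left(o \right)} = o^{2}$
$n = -192$ ($n = \left(-12\right) 16 = -192$)
$p = 100$ ($p = \left(2 + 2\right) \left(-5\right)^{2} = 4 \cdot 25 = 100$)
$v{\left(O \right)} = 0$
$n v{\left(p \right)} = \left(-192\right) 0 = 0$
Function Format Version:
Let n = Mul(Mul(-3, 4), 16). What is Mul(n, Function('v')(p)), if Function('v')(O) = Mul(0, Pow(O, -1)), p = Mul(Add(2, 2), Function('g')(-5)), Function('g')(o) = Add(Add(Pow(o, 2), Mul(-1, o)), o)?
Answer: 0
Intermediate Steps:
Function('g')(o) = Pow(o, 2)
n = -192 (n = Mul(-12, 16) = -192)
p = 100 (p = Mul(Add(2, 2), Pow(-5, 2)) = Mul(4, 25) = 100)
Function('v')(O) = 0
Mul(n, Function('v')(p)) = Mul(-192, 0) = 0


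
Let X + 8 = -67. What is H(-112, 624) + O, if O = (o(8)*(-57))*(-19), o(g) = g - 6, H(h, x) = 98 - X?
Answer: 2339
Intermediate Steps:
X = -75 (X = -8 - 67 = -75)
H(h, x) = 173 (H(h, x) = 98 - 1*(-75) = 98 + 75 = 173)
o(g) = -6 + g
O = 2166 (O = ((-6 + 8)*(-57))*(-19) = (2*(-57))*(-19) = -114*(-19) = 2166)
H(-112, 624) + O = 173 + 2166 = 2339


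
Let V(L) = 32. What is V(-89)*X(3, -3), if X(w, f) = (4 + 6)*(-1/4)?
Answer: -80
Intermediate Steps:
X(w, f) = -5/2 (X(w, f) = 10*(-1*¼) = 10*(-¼) = -5/2)
V(-89)*X(3, -3) = 32*(-5/2) = -80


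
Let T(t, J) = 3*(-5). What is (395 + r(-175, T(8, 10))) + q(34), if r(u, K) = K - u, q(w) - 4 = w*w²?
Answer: 39863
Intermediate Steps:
T(t, J) = -15
q(w) = 4 + w³ (q(w) = 4 + w*w² = 4 + w³)
(395 + r(-175, T(8, 10))) + q(34) = (395 + (-15 - 1*(-175))) + (4 + 34³) = (395 + (-15 + 175)) + (4 + 39304) = (395 + 160) + 39308 = 555 + 39308 = 39863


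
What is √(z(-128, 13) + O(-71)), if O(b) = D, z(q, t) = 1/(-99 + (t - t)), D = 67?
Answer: 2*√18238/33 ≈ 8.1847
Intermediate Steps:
z(q, t) = -1/99 (z(q, t) = 1/(-99 + 0) = 1/(-99) = -1/99)
O(b) = 67
√(z(-128, 13) + O(-71)) = √(-1/99 + 67) = √(6632/99) = 2*√18238/33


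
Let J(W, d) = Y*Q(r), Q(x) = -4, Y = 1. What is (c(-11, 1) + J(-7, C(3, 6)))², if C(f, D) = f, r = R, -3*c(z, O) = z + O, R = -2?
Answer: 4/9 ≈ 0.44444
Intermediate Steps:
c(z, O) = -O/3 - z/3 (c(z, O) = -(z + O)/3 = -(O + z)/3 = -O/3 - z/3)
r = -2
J(W, d) = -4 (J(W, d) = 1*(-4) = -4)
(c(-11, 1) + J(-7, C(3, 6)))² = ((-⅓*1 - ⅓*(-11)) - 4)² = ((-⅓ + 11/3) - 4)² = (10/3 - 4)² = (-⅔)² = 4/9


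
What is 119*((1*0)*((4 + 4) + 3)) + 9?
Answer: 9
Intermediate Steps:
119*((1*0)*((4 + 4) + 3)) + 9 = 119*(0*(8 + 3)) + 9 = 119*(0*11) + 9 = 119*0 + 9 = 0 + 9 = 9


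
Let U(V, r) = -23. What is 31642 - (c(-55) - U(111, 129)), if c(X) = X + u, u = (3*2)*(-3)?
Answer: 31692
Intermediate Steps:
u = -18 (u = 6*(-3) = -18)
c(X) = -18 + X (c(X) = X - 18 = -18 + X)
31642 - (c(-55) - U(111, 129)) = 31642 - ((-18 - 55) - 1*(-23)) = 31642 - (-73 + 23) = 31642 - 1*(-50) = 31642 + 50 = 31692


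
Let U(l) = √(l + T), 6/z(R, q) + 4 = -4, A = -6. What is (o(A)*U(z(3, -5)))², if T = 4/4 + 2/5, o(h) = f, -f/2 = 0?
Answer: 0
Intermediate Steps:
z(R, q) = -¾ (z(R, q) = 6/(-4 - 4) = 6/(-8) = 6*(-⅛) = -¾)
f = 0 (f = -2*0 = 0)
o(h) = 0
T = 7/5 (T = 4*(¼) + 2*(⅕) = 1 + ⅖ = 7/5 ≈ 1.4000)
U(l) = √(7/5 + l) (U(l) = √(l + 7/5) = √(7/5 + l))
(o(A)*U(z(3, -5)))² = (0*(√(35 + 25*(-¾))/5))² = (0*(√(35 - 75/4)/5))² = (0*(√(65/4)/5))² = (0*((√65/2)/5))² = (0*(√65/10))² = 0² = 0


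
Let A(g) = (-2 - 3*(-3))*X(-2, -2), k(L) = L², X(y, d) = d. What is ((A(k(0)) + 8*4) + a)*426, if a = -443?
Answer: -181050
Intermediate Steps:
A(g) = -14 (A(g) = (-2 - 3*(-3))*(-2) = (-2 + 9)*(-2) = 7*(-2) = -14)
((A(k(0)) + 8*4) + a)*426 = ((-14 + 8*4) - 443)*426 = ((-14 + 32) - 443)*426 = (18 - 443)*426 = -425*426 = -181050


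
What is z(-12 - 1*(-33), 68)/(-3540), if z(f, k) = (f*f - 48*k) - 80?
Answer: 2903/3540 ≈ 0.82006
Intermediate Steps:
z(f, k) = -80 + f**2 - 48*k (z(f, k) = (f**2 - 48*k) - 80 = -80 + f**2 - 48*k)
z(-12 - 1*(-33), 68)/(-3540) = (-80 + (-12 - 1*(-33))**2 - 48*68)/(-3540) = (-80 + (-12 + 33)**2 - 3264)*(-1/3540) = (-80 + 21**2 - 3264)*(-1/3540) = (-80 + 441 - 3264)*(-1/3540) = -2903*(-1/3540) = 2903/3540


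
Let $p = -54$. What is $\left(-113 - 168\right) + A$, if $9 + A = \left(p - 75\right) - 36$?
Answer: $-455$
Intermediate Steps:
$A = -174$ ($A = -9 - 165 = -174$)
$\left(-113 - 168\right) + A = \left(-113 - 168\right) - 174 = -281 - 174 = -455$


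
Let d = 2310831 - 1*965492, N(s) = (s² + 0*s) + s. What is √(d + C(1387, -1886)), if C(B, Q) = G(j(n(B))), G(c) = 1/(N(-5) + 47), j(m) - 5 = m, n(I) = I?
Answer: √6039226838/67 ≈ 1159.9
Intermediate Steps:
N(s) = s + s² (N(s) = (s² + 0) + s = s² + s = s + s²)
j(m) = 5 + m
G(c) = 1/67 (G(c) = 1/(-5*(1 - 5) + 47) = 1/(-5*(-4) + 47) = 1/(20 + 47) = 1/67)
C(B, Q) = 1/67
d = 1345339 (d = 2310831 - 965492 = 1345339)
√(d + C(1387, -1886)) = √(1345339 + 1/67) = √(90137714/67) = √6039226838/67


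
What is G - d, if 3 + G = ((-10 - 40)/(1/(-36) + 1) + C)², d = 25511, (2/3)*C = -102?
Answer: 797575/49 ≈ 16277.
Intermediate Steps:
C = -153 (C = (3/2)*(-102) = -153)
G = 2047614/49 (G = -3 + ((-10 - 40)/(1/(-36) + 1) - 153)² = -3 + (-50/(-1/36 + 1) - 153)² = -3 + (-50/35/36 - 153)² = -3 + (-50*36/35 - 153)² = -3 + (-360/7 - 153)² = -3 + (-1431/7)² = -3 + 2047761/49 = 2047614/49 ≈ 41788.)
G - d = 2047614/49 - 1*25511 = 2047614/49 - 25511 = 797575/49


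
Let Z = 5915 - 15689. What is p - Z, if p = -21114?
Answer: -11340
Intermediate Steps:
Z = -9774
p - Z = -21114 - 1*(-9774) = -21114 + 9774 = -11340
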